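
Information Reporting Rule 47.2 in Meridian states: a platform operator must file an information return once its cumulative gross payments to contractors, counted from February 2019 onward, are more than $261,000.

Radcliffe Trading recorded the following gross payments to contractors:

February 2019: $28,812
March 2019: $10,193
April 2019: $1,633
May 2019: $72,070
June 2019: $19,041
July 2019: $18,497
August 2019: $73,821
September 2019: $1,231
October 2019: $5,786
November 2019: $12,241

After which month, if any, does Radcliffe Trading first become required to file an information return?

Through February 2019: $28,812
Through March 2019: $39,005
Through April 2019: $40,638
Through May 2019: $112,708
Through June 2019: $131,749
Through July 2019: $150,246
Through August 2019: $224,067
Through September 2019: $225,298
Through October 2019: $231,084
Through November 2019: $243,325
Final cumulative total $243,325 ≤ $261,000; the threshold is never exceeded.

Not triggered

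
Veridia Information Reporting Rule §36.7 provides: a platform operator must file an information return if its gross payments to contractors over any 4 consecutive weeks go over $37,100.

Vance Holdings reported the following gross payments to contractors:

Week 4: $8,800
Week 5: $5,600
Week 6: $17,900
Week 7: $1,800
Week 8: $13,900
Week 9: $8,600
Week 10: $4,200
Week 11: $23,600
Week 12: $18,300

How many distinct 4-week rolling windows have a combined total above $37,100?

4

Week 4–Week 7: $8,800 + $5,600 + $17,900 + $1,800 = $34,100 (under)
Week 5–Week 8: $5,600 + $17,900 + $1,800 + $13,900 = $39,200 (over)
Week 6–Week 9: $17,900 + $1,800 + $13,900 + $8,600 = $42,200 (over)
Week 7–Week 10: $1,800 + $13,900 + $8,600 + $4,200 = $28,500 (under)
Week 8–Week 11: $13,900 + $8,600 + $4,200 + $23,600 = $50,300 (over)
Week 9–Week 12: $8,600 + $4,200 + $23,600 + $18,300 = $54,700 (over)
4 windows exceed the threshold.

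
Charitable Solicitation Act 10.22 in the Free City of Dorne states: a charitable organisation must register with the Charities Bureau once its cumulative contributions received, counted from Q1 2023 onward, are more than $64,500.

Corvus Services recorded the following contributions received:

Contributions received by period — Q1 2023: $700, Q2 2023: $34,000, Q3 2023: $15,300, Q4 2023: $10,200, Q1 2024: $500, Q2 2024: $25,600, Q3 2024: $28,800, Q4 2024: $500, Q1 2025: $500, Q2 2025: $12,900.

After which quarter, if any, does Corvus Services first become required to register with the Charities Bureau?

Through Q1 2023: $700
Through Q2 2023: $34,700
Through Q3 2023: $50,000
Through Q4 2023: $60,200
Through Q1 2024: $60,700
Through Q2 2024: $86,300 ← exceeds threshold

Q2 2024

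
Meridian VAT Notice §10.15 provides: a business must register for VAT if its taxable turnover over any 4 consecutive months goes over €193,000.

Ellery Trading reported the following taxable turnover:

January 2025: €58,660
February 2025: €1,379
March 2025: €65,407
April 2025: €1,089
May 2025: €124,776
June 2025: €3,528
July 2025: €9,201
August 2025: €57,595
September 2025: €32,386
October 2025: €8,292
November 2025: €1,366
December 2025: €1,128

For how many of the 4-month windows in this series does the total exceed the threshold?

January 2025–April 2025: €58,660 + €1,379 + €65,407 + €1,089 = €126,535 (under)
February 2025–May 2025: €1,379 + €65,407 + €1,089 + €124,776 = €192,651 (under)
March 2025–June 2025: €65,407 + €1,089 + €124,776 + €3,528 = €194,800 (over)
April 2025–July 2025: €1,089 + €124,776 + €3,528 + €9,201 = €138,594 (under)
May 2025–August 2025: €124,776 + €3,528 + €9,201 + €57,595 = €195,100 (over)
June 2025–September 2025: €3,528 + €9,201 + €57,595 + €32,386 = €102,710 (under)
July 2025–October 2025: €9,201 + €57,595 + €32,386 + €8,292 = €107,474 (under)
August 2025–November 2025: €57,595 + €32,386 + €8,292 + €1,366 = €99,639 (under)
September 2025–December 2025: €32,386 + €8,292 + €1,366 + €1,128 = €43,172 (under)
2 windows exceed the threshold.

2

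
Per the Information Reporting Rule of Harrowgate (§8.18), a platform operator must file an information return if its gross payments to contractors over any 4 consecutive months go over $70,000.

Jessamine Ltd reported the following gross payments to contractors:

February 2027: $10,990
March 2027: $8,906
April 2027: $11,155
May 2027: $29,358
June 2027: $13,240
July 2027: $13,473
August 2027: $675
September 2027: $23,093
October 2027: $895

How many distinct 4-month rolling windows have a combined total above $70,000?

0

February 2027–May 2027: $10,990 + $8,906 + $11,155 + $29,358 = $60,409 (under)
March 2027–June 2027: $8,906 + $11,155 + $29,358 + $13,240 = $62,659 (under)
April 2027–July 2027: $11,155 + $29,358 + $13,240 + $13,473 = $67,226 (under)
May 2027–August 2027: $29,358 + $13,240 + $13,473 + $675 = $56,746 (under)
June 2027–September 2027: $13,240 + $13,473 + $675 + $23,093 = $50,481 (under)
July 2027–October 2027: $13,473 + $675 + $23,093 + $895 = $38,136 (under)
0 windows exceed the threshold.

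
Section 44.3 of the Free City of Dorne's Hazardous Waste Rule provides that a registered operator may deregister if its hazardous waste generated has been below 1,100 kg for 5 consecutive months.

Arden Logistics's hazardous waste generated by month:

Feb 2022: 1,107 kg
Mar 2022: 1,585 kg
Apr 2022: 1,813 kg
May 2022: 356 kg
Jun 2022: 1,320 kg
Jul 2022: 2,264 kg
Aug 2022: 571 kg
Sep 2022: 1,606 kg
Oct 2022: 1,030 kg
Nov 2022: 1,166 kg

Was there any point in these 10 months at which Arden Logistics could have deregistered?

No

Months below 1,100 kg: May 2022, Aug 2022, Oct 2022.
Longest run of consecutive months below the threshold: 1.
1 < 5, so Arden Logistics never became eligible.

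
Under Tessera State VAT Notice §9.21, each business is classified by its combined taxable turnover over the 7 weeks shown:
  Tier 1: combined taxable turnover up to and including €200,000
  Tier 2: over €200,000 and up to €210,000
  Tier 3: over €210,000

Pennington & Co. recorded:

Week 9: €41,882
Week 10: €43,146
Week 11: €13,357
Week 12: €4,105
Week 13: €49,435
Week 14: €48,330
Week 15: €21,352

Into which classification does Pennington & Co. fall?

Tier 3

Combined taxable turnover: €41,882 + €43,146 + €13,357 + €4,105 + €49,435 + €48,330 + €21,352 = €221,607.
€221,607 > €210,000, so Tier 3 applies.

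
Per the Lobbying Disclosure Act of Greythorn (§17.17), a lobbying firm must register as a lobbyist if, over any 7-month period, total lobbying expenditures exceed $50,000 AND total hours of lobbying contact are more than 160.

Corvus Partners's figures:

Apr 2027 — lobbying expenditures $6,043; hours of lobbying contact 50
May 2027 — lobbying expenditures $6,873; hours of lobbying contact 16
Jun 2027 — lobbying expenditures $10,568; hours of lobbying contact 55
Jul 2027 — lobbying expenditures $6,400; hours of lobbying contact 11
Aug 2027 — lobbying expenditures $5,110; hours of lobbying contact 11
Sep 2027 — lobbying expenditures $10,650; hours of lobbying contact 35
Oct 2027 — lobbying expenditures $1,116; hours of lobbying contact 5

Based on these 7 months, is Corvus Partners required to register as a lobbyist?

Total lobbying expenditures: $6,043 + $6,873 + $10,568 + $6,400 + $5,110 + $10,650 + $1,116 = $46,760 (≤ $50,000).
Total hours of lobbying contact: 50 + 16 + 55 + 11 + 11 + 35 + 5 = 183 (> 160).
The test is 'and': the rule requires both, and at least one is not exceeded.

No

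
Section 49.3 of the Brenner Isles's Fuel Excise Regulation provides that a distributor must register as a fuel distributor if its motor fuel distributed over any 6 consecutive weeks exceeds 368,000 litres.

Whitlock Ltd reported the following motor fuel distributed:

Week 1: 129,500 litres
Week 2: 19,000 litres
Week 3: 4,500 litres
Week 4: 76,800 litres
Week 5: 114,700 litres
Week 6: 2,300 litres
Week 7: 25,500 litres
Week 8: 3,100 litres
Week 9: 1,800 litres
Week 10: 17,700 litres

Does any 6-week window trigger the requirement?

Week 1–Week 6: 129,500 litres + 19,000 litres + 4,500 litres + 76,800 litres + 114,700 litres + 2,300 litres = 346,800 litres (under)
Week 2–Week 7: 19,000 litres + 4,500 litres + 76,800 litres + 114,700 litres + 2,300 litres + 25,500 litres = 242,800 litres (under)
Week 3–Week 8: 4,500 litres + 76,800 litres + 114,700 litres + 2,300 litres + 25,500 litres + 3,100 litres = 226,900 litres (under)
Week 4–Week 9: 76,800 litres + 114,700 litres + 2,300 litres + 25,500 litres + 3,100 litres + 1,800 litres = 224,200 litres (under)
Week 5–Week 10: 114,700 litres + 2,300 litres + 25,500 litres + 3,100 litres + 1,800 litres + 17,700 litres = 165,100 litres (under)
No window exceeds 368,000 litres.

No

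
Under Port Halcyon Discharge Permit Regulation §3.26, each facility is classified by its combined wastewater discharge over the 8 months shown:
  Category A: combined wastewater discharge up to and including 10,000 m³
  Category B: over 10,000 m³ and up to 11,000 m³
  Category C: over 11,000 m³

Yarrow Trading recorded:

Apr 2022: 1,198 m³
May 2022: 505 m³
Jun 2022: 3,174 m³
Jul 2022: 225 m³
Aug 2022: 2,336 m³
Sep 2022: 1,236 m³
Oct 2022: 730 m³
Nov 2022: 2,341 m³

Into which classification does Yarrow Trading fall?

Combined wastewater discharge: 1,198 m³ + 505 m³ + 3,174 m³ + 225 m³ + 2,336 m³ + 1,236 m³ + 730 m³ + 2,341 m³ = 11,745 m³.
11,745 m³ > 11,000 m³, so Category C applies.

Category C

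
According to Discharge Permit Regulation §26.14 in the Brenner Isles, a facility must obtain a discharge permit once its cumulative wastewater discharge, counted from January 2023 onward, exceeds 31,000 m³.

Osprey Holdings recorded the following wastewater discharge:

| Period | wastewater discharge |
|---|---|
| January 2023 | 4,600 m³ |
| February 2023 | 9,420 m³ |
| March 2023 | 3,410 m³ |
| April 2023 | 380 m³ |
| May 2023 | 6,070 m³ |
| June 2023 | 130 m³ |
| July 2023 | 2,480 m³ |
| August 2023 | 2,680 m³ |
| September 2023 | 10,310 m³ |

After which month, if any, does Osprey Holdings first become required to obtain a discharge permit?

September 2023

Through January 2023: 4,600 m³
Through February 2023: 14,020 m³
Through March 2023: 17,430 m³
Through April 2023: 17,810 m³
Through May 2023: 23,880 m³
Through June 2023: 24,010 m³
Through July 2023: 26,490 m³
Through August 2023: 29,170 m³
Through September 2023: 39,480 m³ ← exceeds threshold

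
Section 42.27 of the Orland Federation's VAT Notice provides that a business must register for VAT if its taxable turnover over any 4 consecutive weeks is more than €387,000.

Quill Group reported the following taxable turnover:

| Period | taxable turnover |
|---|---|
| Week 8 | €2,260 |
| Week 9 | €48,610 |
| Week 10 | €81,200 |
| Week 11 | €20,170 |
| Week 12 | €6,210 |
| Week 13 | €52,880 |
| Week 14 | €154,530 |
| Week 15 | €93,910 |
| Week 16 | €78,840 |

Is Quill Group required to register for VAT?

No

Week 8–Week 11: €2,260 + €48,610 + €81,200 + €20,170 = €152,240 (under)
Week 9–Week 12: €48,610 + €81,200 + €20,170 + €6,210 = €156,190 (under)
Week 10–Week 13: €81,200 + €20,170 + €6,210 + €52,880 = €160,460 (under)
Week 11–Week 14: €20,170 + €6,210 + €52,880 + €154,530 = €233,790 (under)
Week 12–Week 15: €6,210 + €52,880 + €154,530 + €93,910 = €307,530 (under)
Week 13–Week 16: €52,880 + €154,530 + €93,910 + €78,840 = €380,160 (under)
No window exceeds €387,000.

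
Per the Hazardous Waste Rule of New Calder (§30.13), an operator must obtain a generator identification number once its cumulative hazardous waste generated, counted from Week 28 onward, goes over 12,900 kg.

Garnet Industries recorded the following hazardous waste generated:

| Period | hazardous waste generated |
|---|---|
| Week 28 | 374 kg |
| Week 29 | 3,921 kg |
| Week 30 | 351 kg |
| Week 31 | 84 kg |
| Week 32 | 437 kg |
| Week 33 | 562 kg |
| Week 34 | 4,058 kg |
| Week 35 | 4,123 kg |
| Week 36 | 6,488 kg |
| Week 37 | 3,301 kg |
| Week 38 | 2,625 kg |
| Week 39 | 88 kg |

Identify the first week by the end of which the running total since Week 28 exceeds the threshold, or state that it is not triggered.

Week 35

Through Week 28: 374 kg
Through Week 29: 4,295 kg
Through Week 30: 4,646 kg
Through Week 31: 4,730 kg
Through Week 32: 5,167 kg
Through Week 33: 5,729 kg
Through Week 34: 9,787 kg
Through Week 35: 13,910 kg ← exceeds threshold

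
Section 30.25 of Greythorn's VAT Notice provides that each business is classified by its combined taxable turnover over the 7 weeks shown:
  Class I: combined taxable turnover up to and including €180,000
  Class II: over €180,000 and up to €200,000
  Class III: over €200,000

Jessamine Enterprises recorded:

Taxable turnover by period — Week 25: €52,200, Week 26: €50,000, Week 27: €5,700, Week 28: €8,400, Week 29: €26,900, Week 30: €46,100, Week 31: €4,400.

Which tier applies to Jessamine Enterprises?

Class II

Combined taxable turnover: €52,200 + €50,000 + €5,700 + €8,400 + €26,900 + €46,100 + €4,400 = €193,700.
€180,000 < €193,700 ≤ €200,000, so Class II applies.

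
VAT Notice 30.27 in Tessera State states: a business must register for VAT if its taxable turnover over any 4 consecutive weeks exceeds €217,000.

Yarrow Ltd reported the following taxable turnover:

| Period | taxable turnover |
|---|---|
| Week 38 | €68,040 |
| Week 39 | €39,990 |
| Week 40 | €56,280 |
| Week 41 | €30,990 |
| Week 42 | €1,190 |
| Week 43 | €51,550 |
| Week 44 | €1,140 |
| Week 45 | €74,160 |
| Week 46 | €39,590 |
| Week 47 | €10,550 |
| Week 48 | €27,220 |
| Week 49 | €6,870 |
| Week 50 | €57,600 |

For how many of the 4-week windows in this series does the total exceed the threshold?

0

Week 38–Week 41: €68,040 + €39,990 + €56,280 + €30,990 = €195,300 (under)
Week 39–Week 42: €39,990 + €56,280 + €30,990 + €1,190 = €128,450 (under)
Week 40–Week 43: €56,280 + €30,990 + €1,190 + €51,550 = €140,010 (under)
Week 41–Week 44: €30,990 + €1,190 + €51,550 + €1,140 = €84,870 (under)
Week 42–Week 45: €1,190 + €51,550 + €1,140 + €74,160 = €128,040 (under)
Week 43–Week 46: €51,550 + €1,140 + €74,160 + €39,590 = €166,440 (under)
Week 44–Week 47: €1,140 + €74,160 + €39,590 + €10,550 = €125,440 (under)
Week 45–Week 48: €74,160 + €39,590 + €10,550 + €27,220 = €151,520 (under)
Week 46–Week 49: €39,590 + €10,550 + €27,220 + €6,870 = €84,230 (under)
Week 47–Week 50: €10,550 + €27,220 + €6,870 + €57,600 = €102,240 (under)
0 windows exceed the threshold.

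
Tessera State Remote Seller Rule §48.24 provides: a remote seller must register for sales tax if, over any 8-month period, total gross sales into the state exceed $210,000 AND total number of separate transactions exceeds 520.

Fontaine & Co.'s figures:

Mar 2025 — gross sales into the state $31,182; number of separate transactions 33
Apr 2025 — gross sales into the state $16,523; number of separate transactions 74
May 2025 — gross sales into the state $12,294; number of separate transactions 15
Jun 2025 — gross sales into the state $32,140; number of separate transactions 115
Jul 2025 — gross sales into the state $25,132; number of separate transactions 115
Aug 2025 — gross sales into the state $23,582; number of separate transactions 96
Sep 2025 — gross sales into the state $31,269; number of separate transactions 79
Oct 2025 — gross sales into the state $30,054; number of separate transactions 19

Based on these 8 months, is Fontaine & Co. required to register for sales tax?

No

Total gross sales into the state: $31,182 + $16,523 + $12,294 + $32,140 + $25,132 + $23,582 + $31,269 + $30,054 = $202,176 (≤ $210,000).
Total number of separate transactions: 33 + 74 + 15 + 115 + 115 + 96 + 79 + 19 = 546 (> 520).
The test is 'and': the rule requires both, and at least one is not exceeded.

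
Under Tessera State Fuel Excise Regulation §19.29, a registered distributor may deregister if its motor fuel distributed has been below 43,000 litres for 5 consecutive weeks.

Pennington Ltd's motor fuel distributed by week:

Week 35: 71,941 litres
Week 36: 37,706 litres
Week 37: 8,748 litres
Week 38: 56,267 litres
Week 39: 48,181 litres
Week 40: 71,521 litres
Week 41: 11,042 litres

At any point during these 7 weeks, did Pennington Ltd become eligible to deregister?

Weeks below 43,000 litres: Week 36, Week 37, Week 41.
Longest run of consecutive weeks below the threshold: 2.
2 < 5, so Pennington Ltd never became eligible.

No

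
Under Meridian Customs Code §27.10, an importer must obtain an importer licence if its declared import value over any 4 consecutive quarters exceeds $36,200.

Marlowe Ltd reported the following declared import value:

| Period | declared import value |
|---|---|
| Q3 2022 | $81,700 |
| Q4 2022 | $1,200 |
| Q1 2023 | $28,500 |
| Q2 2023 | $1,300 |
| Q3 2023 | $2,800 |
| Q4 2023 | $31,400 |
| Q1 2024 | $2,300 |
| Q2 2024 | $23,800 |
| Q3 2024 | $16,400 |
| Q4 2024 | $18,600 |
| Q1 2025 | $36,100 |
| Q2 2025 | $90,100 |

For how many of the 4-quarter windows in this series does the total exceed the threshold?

Q3 2022–Q2 2023: $81,700 + $1,200 + $28,500 + $1,300 = $112,700 (over)
Q4 2022–Q3 2023: $1,200 + $28,500 + $1,300 + $2,800 = $33,800 (under)
Q1 2023–Q4 2023: $28,500 + $1,300 + $2,800 + $31,400 = $64,000 (over)
Q2 2023–Q1 2024: $1,300 + $2,800 + $31,400 + $2,300 = $37,800 (over)
Q3 2023–Q2 2024: $2,800 + $31,400 + $2,300 + $23,800 = $60,300 (over)
Q4 2023–Q3 2024: $31,400 + $2,300 + $23,800 + $16,400 = $73,900 (over)
Q1 2024–Q4 2024: $2,300 + $23,800 + $16,400 + $18,600 = $61,100 (over)
Q2 2024–Q1 2025: $23,800 + $16,400 + $18,600 + $36,100 = $94,900 (over)
Q3 2024–Q2 2025: $16,400 + $18,600 + $36,100 + $90,100 = $161,200 (over)
8 windows exceed the threshold.

8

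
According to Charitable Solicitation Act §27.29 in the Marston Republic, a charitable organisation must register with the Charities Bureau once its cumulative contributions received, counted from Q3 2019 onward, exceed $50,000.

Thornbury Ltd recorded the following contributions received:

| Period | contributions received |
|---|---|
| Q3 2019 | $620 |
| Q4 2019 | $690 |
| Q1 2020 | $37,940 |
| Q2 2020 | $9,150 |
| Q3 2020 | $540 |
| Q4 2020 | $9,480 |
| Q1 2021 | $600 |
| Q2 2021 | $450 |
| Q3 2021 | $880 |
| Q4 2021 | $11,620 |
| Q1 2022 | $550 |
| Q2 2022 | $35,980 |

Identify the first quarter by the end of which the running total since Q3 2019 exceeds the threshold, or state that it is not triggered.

Through Q3 2019: $620
Through Q4 2019: $1,310
Through Q1 2020: $39,250
Through Q2 2020: $48,400
Through Q3 2020: $48,940
Through Q4 2020: $58,420 ← exceeds threshold

Q4 2020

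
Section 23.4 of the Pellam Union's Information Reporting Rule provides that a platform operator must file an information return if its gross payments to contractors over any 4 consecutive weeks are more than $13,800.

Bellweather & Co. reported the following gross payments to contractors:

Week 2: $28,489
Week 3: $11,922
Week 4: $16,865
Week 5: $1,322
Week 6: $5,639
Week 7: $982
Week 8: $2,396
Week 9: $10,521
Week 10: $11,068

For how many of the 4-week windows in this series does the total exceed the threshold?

Week 2–Week 5: $28,489 + $11,922 + $16,865 + $1,322 = $58,598 (over)
Week 3–Week 6: $11,922 + $16,865 + $1,322 + $5,639 = $35,748 (over)
Week 4–Week 7: $16,865 + $1,322 + $5,639 + $982 = $24,808 (over)
Week 5–Week 8: $1,322 + $5,639 + $982 + $2,396 = $10,339 (under)
Week 6–Week 9: $5,639 + $982 + $2,396 + $10,521 = $19,538 (over)
Week 7–Week 10: $982 + $2,396 + $10,521 + $11,068 = $24,967 (over)
5 windows exceed the threshold.

5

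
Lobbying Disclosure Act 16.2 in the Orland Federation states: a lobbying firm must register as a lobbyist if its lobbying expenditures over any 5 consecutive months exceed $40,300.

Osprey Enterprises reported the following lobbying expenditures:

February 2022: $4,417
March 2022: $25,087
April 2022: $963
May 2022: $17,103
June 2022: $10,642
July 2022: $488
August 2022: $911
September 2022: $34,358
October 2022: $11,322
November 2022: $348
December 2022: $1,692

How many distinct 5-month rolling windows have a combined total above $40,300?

February 2022–June 2022: $4,417 + $25,087 + $963 + $17,103 + $10,642 = $58,212 (over)
March 2022–July 2022: $25,087 + $963 + $17,103 + $10,642 + $488 = $54,283 (over)
April 2022–August 2022: $963 + $17,103 + $10,642 + $488 + $911 = $30,107 (under)
May 2022–September 2022: $17,103 + $10,642 + $488 + $911 + $34,358 = $63,502 (over)
June 2022–October 2022: $10,642 + $488 + $911 + $34,358 + $11,322 = $57,721 (over)
July 2022–November 2022: $488 + $911 + $34,358 + $11,322 + $348 = $47,427 (over)
August 2022–December 2022: $911 + $34,358 + $11,322 + $348 + $1,692 = $48,631 (over)
6 windows exceed the threshold.

6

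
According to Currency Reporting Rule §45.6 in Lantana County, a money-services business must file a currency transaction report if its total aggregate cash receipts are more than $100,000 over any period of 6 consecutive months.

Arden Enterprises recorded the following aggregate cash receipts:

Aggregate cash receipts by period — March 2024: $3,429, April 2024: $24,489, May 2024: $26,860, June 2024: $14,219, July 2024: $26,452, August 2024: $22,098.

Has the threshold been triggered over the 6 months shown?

Total aggregate cash receipts: $3,429 + $24,489 + $26,860 + $14,219 + $26,452 + $22,098 = $117,547.
$117,547 > $100,000, so the threshold is exceeded.

Yes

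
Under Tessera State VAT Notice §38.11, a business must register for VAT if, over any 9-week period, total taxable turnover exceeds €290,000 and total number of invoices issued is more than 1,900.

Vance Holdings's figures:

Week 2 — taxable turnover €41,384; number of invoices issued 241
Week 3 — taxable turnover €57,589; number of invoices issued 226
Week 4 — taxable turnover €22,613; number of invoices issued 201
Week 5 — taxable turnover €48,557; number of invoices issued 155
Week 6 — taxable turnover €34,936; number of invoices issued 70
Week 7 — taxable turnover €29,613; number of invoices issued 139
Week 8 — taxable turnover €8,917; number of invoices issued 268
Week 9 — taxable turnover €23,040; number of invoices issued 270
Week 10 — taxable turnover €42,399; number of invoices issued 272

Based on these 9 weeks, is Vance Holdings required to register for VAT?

Total taxable turnover: €41,384 + €57,589 + €22,613 + €48,557 + €34,936 + €29,613 + €8,917 + €23,040 + €42,399 = €309,048 (> €290,000).
Total number of invoices issued: 241 + 226 + 201 + 155 + 70 + 139 + 268 + 270 + 272 = 1,842 (≤ 1,900).
The test is 'and': the rule requires both, and at least one is not exceeded.

No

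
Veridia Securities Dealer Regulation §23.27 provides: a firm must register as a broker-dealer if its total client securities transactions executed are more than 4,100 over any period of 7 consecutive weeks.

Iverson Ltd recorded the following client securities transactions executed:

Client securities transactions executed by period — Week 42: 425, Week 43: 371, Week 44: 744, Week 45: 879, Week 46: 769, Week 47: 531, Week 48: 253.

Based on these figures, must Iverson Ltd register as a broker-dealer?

No

Total client securities transactions executed: 425 + 371 + 744 + 879 + 769 + 531 + 253 = 3,972.
3,972 ≤ 4,100, so the threshold is not exceeded.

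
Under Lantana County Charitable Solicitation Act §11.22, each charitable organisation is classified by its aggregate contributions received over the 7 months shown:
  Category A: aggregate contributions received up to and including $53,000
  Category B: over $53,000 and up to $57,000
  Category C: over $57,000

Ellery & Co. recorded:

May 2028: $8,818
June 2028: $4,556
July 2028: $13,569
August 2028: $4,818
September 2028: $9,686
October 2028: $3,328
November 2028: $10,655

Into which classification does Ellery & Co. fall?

Category B

Aggregate contributions received: $8,818 + $4,556 + $13,569 + $4,818 + $9,686 + $3,328 + $10,655 = $55,430.
$53,000 < $55,430 ≤ $57,000, so Category B applies.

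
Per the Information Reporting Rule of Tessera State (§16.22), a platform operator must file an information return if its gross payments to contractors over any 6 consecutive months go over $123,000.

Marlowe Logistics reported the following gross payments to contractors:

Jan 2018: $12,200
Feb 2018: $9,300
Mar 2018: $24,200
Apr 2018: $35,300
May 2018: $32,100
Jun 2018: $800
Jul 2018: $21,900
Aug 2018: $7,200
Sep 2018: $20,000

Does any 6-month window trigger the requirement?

Yes

Jan 2018–Jun 2018: $12,200 + $9,300 + $24,200 + $35,300 + $32,100 + $800 = $113,900 (under)
Feb 2018–Jul 2018: $9,300 + $24,200 + $35,300 + $32,100 + $800 + $21,900 = $123,600 (over)
Mar 2018–Aug 2018: $24,200 + $35,300 + $32,100 + $800 + $21,900 + $7,200 = $121,500 (under)
Apr 2018–Sep 2018: $35,300 + $32,100 + $800 + $21,900 + $7,200 + $20,000 = $117,300 (under)
At least one window exceeds $123,000.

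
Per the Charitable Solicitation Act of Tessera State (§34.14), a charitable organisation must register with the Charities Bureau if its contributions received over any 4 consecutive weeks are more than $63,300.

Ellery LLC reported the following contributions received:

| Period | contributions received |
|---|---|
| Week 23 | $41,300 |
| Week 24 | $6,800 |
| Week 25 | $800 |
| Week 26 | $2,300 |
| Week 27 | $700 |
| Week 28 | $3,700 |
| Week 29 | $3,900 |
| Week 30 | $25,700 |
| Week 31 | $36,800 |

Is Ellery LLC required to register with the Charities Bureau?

Week 23–Week 26: $41,300 + $6,800 + $800 + $2,300 = $51,200 (under)
Week 24–Week 27: $6,800 + $800 + $2,300 + $700 = $10,600 (under)
Week 25–Week 28: $800 + $2,300 + $700 + $3,700 = $7,500 (under)
Week 26–Week 29: $2,300 + $700 + $3,700 + $3,900 = $10,600 (under)
Week 27–Week 30: $700 + $3,700 + $3,900 + $25,700 = $34,000 (under)
Week 28–Week 31: $3,700 + $3,900 + $25,700 + $36,800 = $70,100 (over)
At least one window exceeds $63,300.

Yes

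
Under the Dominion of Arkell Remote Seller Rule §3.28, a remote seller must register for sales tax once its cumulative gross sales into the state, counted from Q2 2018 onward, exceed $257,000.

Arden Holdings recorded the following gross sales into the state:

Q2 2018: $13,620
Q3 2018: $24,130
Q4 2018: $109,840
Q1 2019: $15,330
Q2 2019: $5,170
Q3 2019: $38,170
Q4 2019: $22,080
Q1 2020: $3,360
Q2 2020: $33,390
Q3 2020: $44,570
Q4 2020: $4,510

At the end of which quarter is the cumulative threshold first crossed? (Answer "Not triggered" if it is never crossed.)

Through Q2 2018: $13,620
Through Q3 2018: $37,750
Through Q4 2018: $147,590
Through Q1 2019: $162,920
Through Q2 2019: $168,090
Through Q3 2019: $206,260
Through Q4 2019: $228,340
Through Q1 2020: $231,700
Through Q2 2020: $265,090 ← exceeds threshold

Q2 2020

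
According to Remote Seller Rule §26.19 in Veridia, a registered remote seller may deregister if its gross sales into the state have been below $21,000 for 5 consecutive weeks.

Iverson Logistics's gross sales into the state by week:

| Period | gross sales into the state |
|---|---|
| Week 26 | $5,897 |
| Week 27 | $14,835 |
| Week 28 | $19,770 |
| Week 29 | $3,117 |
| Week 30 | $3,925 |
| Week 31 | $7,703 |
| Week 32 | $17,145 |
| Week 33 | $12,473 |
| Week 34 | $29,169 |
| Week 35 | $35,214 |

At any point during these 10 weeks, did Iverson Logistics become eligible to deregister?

Yes

Weeks below $21,000: Week 26, Week 27, Week 28, Week 29, Week 30, Week 31, Week 32, Week 33.
Longest run of consecutive weeks below the threshold: 8.
8 ≥ 5, so Iverson Logistics became eligible.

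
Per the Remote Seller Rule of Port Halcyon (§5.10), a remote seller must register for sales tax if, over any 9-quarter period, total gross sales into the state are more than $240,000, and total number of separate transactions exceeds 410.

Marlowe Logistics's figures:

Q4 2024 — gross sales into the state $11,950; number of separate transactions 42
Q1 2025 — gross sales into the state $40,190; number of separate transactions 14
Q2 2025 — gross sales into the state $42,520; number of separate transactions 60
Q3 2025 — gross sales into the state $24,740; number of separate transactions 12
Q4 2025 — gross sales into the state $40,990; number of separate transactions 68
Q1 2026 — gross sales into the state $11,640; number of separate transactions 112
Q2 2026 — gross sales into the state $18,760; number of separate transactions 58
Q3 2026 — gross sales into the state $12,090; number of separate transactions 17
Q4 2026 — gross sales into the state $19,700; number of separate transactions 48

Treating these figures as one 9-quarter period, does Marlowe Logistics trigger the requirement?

Total gross sales into the state: $11,950 + $40,190 + $42,520 + $24,740 + $40,990 + $11,640 + $18,760 + $12,090 + $19,700 = $222,580 (≤ $240,000).
Total number of separate transactions: 42 + 14 + 60 + 12 + 68 + 112 + 58 + 17 + 48 = 431 (> 410).
The test is 'and': the rule requires both, and at least one is not exceeded.

No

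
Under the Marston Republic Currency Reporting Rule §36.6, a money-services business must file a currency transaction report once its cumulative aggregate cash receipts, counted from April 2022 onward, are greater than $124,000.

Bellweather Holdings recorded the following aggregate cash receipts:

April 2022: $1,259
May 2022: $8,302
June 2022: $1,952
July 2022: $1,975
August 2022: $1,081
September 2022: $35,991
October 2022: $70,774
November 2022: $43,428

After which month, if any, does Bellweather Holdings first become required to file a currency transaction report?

November 2022

Through April 2022: $1,259
Through May 2022: $9,561
Through June 2022: $11,513
Through July 2022: $13,488
Through August 2022: $14,569
Through September 2022: $50,560
Through October 2022: $121,334
Through November 2022: $164,762 ← exceeds threshold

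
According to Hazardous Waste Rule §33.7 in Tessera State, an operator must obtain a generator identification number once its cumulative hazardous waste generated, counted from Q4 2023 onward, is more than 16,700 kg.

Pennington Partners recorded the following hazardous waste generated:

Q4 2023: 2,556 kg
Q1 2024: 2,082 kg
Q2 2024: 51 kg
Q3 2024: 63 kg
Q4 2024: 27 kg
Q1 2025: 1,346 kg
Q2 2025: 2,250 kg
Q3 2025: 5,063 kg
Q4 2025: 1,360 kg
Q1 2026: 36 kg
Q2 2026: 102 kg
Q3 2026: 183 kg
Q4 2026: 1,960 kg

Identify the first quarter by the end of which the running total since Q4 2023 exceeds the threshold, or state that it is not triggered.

Q4 2026

Through Q4 2023: 2,556 kg
Through Q1 2024: 4,638 kg
Through Q2 2024: 4,689 kg
Through Q3 2024: 4,752 kg
Through Q4 2024: 4,779 kg
Through Q1 2025: 6,125 kg
Through Q2 2025: 8,375 kg
Through Q3 2025: 13,438 kg
Through Q4 2025: 14,798 kg
Through Q1 2026: 14,834 kg
Through Q2 2026: 14,936 kg
Through Q3 2026: 15,119 kg
Through Q4 2026: 17,079 kg ← exceeds threshold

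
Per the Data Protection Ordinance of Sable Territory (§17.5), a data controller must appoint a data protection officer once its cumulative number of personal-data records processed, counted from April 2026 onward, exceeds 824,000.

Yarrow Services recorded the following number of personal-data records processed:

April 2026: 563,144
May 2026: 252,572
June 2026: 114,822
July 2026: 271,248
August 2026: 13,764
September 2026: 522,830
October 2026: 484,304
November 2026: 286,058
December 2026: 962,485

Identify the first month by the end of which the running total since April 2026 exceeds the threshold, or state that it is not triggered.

June 2026

Through April 2026: 563,144
Through May 2026: 815,716
Through June 2026: 930,538 ← exceeds threshold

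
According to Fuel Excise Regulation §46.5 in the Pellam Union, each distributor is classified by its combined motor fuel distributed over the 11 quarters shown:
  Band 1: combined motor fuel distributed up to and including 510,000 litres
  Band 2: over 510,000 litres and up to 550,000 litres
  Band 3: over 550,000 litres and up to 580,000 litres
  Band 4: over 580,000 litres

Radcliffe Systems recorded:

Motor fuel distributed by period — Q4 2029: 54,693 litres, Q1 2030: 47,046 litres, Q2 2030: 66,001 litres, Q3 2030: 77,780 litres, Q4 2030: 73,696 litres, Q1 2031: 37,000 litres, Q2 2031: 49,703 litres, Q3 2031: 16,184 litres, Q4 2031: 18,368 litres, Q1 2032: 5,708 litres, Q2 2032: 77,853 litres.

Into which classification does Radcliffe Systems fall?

Band 2

Combined motor fuel distributed: 54,693 litres + 47,046 litres + 66,001 litres + 77,780 litres + 73,696 litres + 37,000 litres + 49,703 litres + 16,184 litres + 18,368 litres + 5,708 litres + 77,853 litres = 524,032 litres.
510,000 litres < 524,032 litres ≤ 550,000 litres, so Band 2 applies.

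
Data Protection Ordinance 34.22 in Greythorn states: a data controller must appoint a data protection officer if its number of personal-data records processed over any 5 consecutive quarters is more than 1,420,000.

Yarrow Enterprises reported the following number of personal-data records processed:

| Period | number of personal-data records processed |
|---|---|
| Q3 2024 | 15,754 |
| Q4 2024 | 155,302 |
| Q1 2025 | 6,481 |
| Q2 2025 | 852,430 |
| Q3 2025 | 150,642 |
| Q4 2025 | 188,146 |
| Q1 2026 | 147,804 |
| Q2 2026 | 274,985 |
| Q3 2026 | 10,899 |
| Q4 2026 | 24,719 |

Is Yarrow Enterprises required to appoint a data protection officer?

Q3 2024–Q3 2025: 15,754 + 155,302 + 6,481 + 852,430 + 150,642 = 1,180,609 (under)
Q4 2024–Q4 2025: 155,302 + 6,481 + 852,430 + 150,642 + 188,146 = 1,353,001 (under)
Q1 2025–Q1 2026: 6,481 + 852,430 + 150,642 + 188,146 + 147,804 = 1,345,503 (under)
Q2 2025–Q2 2026: 852,430 + 150,642 + 188,146 + 147,804 + 274,985 = 1,614,007 (over)
Q3 2025–Q3 2026: 150,642 + 188,146 + 147,804 + 274,985 + 10,899 = 772,476 (under)
Q4 2025–Q4 2026: 188,146 + 147,804 + 274,985 + 10,899 + 24,719 = 646,553 (under)
At least one window exceeds 1,420,000.

Yes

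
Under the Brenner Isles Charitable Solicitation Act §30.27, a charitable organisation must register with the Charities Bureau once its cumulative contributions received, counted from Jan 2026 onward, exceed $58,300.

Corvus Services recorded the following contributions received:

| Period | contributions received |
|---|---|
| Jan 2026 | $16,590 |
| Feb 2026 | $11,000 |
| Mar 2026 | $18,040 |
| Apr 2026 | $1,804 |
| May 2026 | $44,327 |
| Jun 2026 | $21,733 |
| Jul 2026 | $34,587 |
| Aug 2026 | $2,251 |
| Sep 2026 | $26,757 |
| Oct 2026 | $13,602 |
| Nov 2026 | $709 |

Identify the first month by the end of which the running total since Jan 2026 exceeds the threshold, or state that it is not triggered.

May 2026

Through Jan 2026: $16,590
Through Feb 2026: $27,590
Through Mar 2026: $45,630
Through Apr 2026: $47,434
Through May 2026: $91,761 ← exceeds threshold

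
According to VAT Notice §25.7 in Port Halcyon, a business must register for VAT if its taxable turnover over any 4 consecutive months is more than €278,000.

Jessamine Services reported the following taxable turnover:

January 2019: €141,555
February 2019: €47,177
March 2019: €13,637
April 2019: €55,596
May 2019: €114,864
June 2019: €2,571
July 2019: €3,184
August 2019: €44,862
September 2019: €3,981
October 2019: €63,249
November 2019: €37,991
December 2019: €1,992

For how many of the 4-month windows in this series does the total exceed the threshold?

0

January 2019–April 2019: €141,555 + €47,177 + €13,637 + €55,596 = €257,965 (under)
February 2019–May 2019: €47,177 + €13,637 + €55,596 + €114,864 = €231,274 (under)
March 2019–June 2019: €13,637 + €55,596 + €114,864 + €2,571 = €186,668 (under)
April 2019–July 2019: €55,596 + €114,864 + €2,571 + €3,184 = €176,215 (under)
May 2019–August 2019: €114,864 + €2,571 + €3,184 + €44,862 = €165,481 (under)
June 2019–September 2019: €2,571 + €3,184 + €44,862 + €3,981 = €54,598 (under)
July 2019–October 2019: €3,184 + €44,862 + €3,981 + €63,249 = €115,276 (under)
August 2019–November 2019: €44,862 + €3,981 + €63,249 + €37,991 = €150,083 (under)
September 2019–December 2019: €3,981 + €63,249 + €37,991 + €1,992 = €107,213 (under)
0 windows exceed the threshold.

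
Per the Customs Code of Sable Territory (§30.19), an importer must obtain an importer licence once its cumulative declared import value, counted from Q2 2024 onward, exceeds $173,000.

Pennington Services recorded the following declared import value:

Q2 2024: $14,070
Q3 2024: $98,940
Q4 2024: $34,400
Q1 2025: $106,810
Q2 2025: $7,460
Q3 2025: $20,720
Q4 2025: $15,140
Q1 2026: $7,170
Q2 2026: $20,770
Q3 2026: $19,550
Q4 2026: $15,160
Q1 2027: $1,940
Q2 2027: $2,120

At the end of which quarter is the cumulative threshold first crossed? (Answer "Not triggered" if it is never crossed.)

Through Q2 2024: $14,070
Through Q3 2024: $113,010
Through Q4 2024: $147,410
Through Q1 2025: $254,220 ← exceeds threshold

Q1 2025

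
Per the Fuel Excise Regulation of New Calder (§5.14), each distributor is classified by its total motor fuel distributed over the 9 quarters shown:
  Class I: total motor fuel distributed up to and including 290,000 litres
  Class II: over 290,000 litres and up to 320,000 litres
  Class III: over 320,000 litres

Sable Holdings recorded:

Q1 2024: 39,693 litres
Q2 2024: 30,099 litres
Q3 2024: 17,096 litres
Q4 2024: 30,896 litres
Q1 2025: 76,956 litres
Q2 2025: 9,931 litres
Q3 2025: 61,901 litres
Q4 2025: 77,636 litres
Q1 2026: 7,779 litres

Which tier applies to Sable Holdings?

Total motor fuel distributed: 39,693 litres + 30,099 litres + 17,096 litres + 30,896 litres + 76,956 litres + 9,931 litres + 61,901 litres + 77,636 litres + 7,779 litres = 351,987 litres.
351,987 litres > 320,000 litres, so Class III applies.

Class III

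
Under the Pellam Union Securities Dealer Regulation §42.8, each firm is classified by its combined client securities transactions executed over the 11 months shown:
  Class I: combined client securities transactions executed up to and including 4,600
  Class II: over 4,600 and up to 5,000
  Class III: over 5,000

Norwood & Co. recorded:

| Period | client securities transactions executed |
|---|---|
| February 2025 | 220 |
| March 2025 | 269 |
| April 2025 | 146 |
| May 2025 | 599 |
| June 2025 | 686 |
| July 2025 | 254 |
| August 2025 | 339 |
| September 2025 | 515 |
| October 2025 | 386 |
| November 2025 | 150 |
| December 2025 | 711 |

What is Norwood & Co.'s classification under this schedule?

Class I

Combined client securities transactions executed: 220 + 269 + 146 + 599 + 686 + 254 + 339 + 515 + 386 + 150 + 711 = 4,275.
4,275 ≤ 4,600, so Class I applies.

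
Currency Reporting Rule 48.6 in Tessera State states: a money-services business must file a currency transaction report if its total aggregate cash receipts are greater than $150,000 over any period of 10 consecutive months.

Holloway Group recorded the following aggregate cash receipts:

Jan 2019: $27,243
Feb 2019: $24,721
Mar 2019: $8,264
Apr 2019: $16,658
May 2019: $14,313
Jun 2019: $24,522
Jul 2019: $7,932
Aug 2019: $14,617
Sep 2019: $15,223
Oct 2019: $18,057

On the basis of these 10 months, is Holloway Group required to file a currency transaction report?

Yes

Total aggregate cash receipts: $27,243 + $24,721 + $8,264 + $16,658 + $14,313 + $24,522 + $7,932 + $14,617 + $15,223 + $18,057 = $171,550.
$171,550 > $150,000, so the threshold is exceeded.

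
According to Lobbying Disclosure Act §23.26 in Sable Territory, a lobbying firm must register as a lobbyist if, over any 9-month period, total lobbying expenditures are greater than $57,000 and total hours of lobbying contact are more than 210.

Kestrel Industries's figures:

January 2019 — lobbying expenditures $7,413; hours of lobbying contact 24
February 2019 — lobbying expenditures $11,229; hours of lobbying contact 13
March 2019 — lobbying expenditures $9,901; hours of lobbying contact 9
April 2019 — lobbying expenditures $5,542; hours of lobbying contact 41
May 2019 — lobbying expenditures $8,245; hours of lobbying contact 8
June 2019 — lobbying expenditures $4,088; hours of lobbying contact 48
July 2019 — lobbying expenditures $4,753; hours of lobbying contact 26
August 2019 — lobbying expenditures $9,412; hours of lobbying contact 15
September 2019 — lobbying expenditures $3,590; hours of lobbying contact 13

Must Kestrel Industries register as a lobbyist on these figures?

Total lobbying expenditures: $7,413 + $11,229 + $9,901 + $5,542 + $8,245 + $4,088 + $4,753 + $9,412 + $3,590 = $64,173 (> $57,000).
Total hours of lobbying contact: 24 + 13 + 9 + 41 + 8 + 48 + 26 + 15 + 13 = 197 (≤ 210).
The test is 'and': the rule requires both, and at least one is not exceeded.

No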